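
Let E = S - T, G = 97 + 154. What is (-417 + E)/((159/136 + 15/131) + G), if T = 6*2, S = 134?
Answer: -1051144/898937 ≈ -1.1693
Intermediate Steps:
T = 12
G = 251
E = 122 (E = 134 - 1*12 = 134 - 12 = 122)
(-417 + E)/((159/136 + 15/131) + G) = (-417 + 122)/((159/136 + 15/131) + 251) = -295/((159*(1/136) + 15*(1/131)) + 251) = -295/((159/136 + 15/131) + 251) = -295/(22869/17816 + 251) = -295/4494685/17816 = -295*17816/4494685 = -1051144/898937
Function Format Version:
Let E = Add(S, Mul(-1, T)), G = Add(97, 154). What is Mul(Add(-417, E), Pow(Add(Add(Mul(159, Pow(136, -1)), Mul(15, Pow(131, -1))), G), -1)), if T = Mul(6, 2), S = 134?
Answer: Rational(-1051144, 898937) ≈ -1.1693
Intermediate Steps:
T = 12
G = 251
E = 122 (E = Add(134, Mul(-1, 12)) = Add(134, -12) = 122)
Mul(Add(-417, E), Pow(Add(Add(Mul(159, Pow(136, -1)), Mul(15, Pow(131, -1))), G), -1)) = Mul(Add(-417, 122), Pow(Add(Add(Mul(159, Pow(136, -1)), Mul(15, Pow(131, -1))), 251), -1)) = Mul(-295, Pow(Add(Add(Mul(159, Rational(1, 136)), Mul(15, Rational(1, 131))), 251), -1)) = Mul(-295, Pow(Add(Add(Rational(159, 136), Rational(15, 131)), 251), -1)) = Mul(-295, Pow(Add(Rational(22869, 17816), 251), -1)) = Mul(-295, Pow(Rational(4494685, 17816), -1)) = Mul(-295, Rational(17816, 4494685)) = Rational(-1051144, 898937)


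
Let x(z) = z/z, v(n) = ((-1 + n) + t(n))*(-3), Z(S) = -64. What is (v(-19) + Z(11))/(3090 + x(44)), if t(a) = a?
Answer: 53/3091 ≈ 0.017147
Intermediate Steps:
v(n) = 3 - 6*n (v(n) = ((-1 + n) + n)*(-3) = (-1 + 2*n)*(-3) = 3 - 6*n)
x(z) = 1
(v(-19) + Z(11))/(3090 + x(44)) = ((3 - 6*(-19)) - 64)/(3090 + 1) = ((3 + 114) - 64)/3091 = (117 - 64)*(1/3091) = 53*(1/3091) = 53/3091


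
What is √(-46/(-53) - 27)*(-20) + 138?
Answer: 138 - 20*I*√73405/53 ≈ 138.0 - 102.24*I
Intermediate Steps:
√(-46/(-53) - 27)*(-20) + 138 = √(-46*(-1/53) - 27)*(-20) + 138 = √(46/53 - 27)*(-20) + 138 = √(-1385/53)*(-20) + 138 = (I*√73405/53)*(-20) + 138 = -20*I*√73405/53 + 138 = 138 - 20*I*√73405/53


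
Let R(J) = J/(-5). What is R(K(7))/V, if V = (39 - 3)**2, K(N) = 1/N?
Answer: -1/45360 ≈ -2.2046e-5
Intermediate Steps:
K(N) = 1/N
R(J) = -J/5 (R(J) = J*(-1/5) = -J/5)
V = 1296 (V = 36**2 = 1296)
R(K(7))/V = -1/5/7/1296 = -1/5*1/7*(1/1296) = -1/35*1/1296 = -1/45360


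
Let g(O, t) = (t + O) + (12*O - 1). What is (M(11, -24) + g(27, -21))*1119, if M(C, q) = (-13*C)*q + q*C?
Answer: 3913143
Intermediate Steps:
M(C, q) = -12*C*q (M(C, q) = -13*C*q + C*q = -12*C*q)
g(O, t) = -1 + t + 13*O (g(O, t) = (O + t) + (-1 + 12*O) = -1 + t + 13*O)
(M(11, -24) + g(27, -21))*1119 = (-12*11*(-24) + (-1 - 21 + 13*27))*1119 = (3168 + (-1 - 21 + 351))*1119 = (3168 + 329)*1119 = 3497*1119 = 3913143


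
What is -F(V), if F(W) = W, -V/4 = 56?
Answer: 224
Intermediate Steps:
V = -224 (V = -4*56 = -224)
-F(V) = -1*(-224) = 224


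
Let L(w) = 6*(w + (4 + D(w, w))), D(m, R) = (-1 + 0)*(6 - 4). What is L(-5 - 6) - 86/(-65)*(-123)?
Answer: -14088/65 ≈ -216.74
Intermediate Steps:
D(m, R) = -2 (D(m, R) = -1*2 = -2)
L(w) = 12 + 6*w (L(w) = 6*(w + (4 - 2)) = 6*(w + 2) = 6*(2 + w) = 12 + 6*w)
L(-5 - 6) - 86/(-65)*(-123) = (12 + 6*(-5 - 6)) - 86/(-65)*(-123) = (12 + 6*(-11)) - 86*(-1/65)*(-123) = (12 - 66) + (86/65)*(-123) = -54 - 10578/65 = -14088/65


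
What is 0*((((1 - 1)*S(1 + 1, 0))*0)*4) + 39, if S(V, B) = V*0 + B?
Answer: 39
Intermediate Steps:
S(V, B) = B (S(V, B) = 0 + B = B)
0*((((1 - 1)*S(1 + 1, 0))*0)*4) + 39 = 0*((((1 - 1)*0)*0)*4) + 39 = 0*(((0*0)*0)*4) + 39 = 0*((0*0)*4) + 39 = 0*(0*4) + 39 = 0*0 + 39 = 0 + 39 = 39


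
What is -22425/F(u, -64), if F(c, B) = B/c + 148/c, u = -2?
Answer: 7475/14 ≈ 533.93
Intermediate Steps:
F(c, B) = 148/c + B/c
-22425/F(u, -64) = -22425*(-2/(148 - 64)) = -22425/((-½*84)) = -22425/(-42) = -22425*(-1/42) = 7475/14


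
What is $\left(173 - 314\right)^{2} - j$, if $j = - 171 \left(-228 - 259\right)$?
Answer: $-63396$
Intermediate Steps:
$j = 83277$ ($j = - 171 \left(-228 - 259\right) = \left(-171\right) \left(-487\right) = 83277$)
$\left(173 - 314\right)^{2} - j = \left(173 - 314\right)^{2} - 83277 = \left(-141\right)^{2} - 83277 = 19881 - 83277 = -63396$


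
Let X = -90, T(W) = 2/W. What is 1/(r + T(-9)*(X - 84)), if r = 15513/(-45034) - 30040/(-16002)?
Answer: 360317034/14484549815 ≈ 0.024876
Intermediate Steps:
r = 552291167/360317034 (r = 15513*(-1/45034) - 30040*(-1/16002) = -15513/45034 + 15020/8001 = 552291167/360317034 ≈ 1.5328)
1/(r + T(-9)*(X - 84)) = 1/(552291167/360317034 + (2/(-9))*(-90 - 84)) = 1/(552291167/360317034 + (2*(-1/9))*(-174)) = 1/(552291167/360317034 - 2/9*(-174)) = 1/(552291167/360317034 + 116/3) = 1/(14484549815/360317034) = 360317034/14484549815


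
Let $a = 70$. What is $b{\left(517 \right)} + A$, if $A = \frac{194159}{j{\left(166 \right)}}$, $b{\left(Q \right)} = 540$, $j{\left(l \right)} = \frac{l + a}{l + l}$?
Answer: $\frac{16147057}{59} \approx 2.7368 \cdot 10^{5}$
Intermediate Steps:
$j{\left(l \right)} = \frac{70 + l}{2 l}$ ($j{\left(l \right)} = \frac{l + 70}{l + l} = \frac{70 + l}{2 l}$)
$A = \frac{16115197}{59}$ ($A = \frac{194159}{\frac{1}{2} \cdot \frac{1}{166} \left(70 + 166\right)} = \frac{194159}{\frac{1}{2} \cdot \frac{1}{166} \cdot 236} = \frac{194159}{\frac{59}{83}} = 194159 \cdot \frac{83}{59} = \frac{16115197}{59} \approx 2.7314 \cdot 10^{5}$)
$b{\left(517 \right)} + A = 540 + \frac{16115197}{59} = \frac{16147057}{59}$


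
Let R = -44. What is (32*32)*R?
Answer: -45056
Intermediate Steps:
(32*32)*R = (32*32)*(-44) = 1024*(-44) = -45056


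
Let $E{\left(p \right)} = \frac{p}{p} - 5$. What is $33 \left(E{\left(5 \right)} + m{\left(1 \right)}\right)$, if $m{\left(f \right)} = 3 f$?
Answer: $-33$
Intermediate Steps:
$E{\left(p \right)} = -4$ ($E{\left(p \right)} = 1 - 5 = -4$)
$33 \left(E{\left(5 \right)} + m{\left(1 \right)}\right) = 33 \left(-4 + 3 \cdot 1\right) = 33 \left(-4 + 3\right) = 33 \left(-1\right) = -33$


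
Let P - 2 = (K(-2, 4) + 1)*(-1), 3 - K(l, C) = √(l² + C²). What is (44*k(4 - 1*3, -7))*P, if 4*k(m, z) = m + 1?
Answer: -44 + 44*√5 ≈ 54.387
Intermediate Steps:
K(l, C) = 3 - √(C² + l²) (K(l, C) = 3 - √(l² + C²) = 3 - √(C² + l²))
P = -2 + 2*√5 (P = 2 + ((3 - √(4² + (-2)²)) + 1)*(-1) = 2 + ((3 - √(16 + 4)) + 1)*(-1) = 2 + ((3 - √20) + 1)*(-1) = 2 + ((3 - 2*√5) + 1)*(-1) = 2 + (4 - 2*√5)*(-1) = 2 + (-4 + 2*√5) = -2 + 2*√5 ≈ 2.4721)
k(m, z) = ¼ + m/4 (k(m, z) = (m + 1)/4 = (1 + m)/4 = ¼ + m/4)
(44*k(4 - 1*3, -7))*P = (44*(¼ + (4 - 1*3)/4))*(-2 + 2*√5) = (44*(¼ + (4 - 3)/4))*(-2 + 2*√5) = (44*(¼ + (¼)*1))*(-2 + 2*√5) = (44*(¼ + ¼))*(-2 + 2*√5) = (44*(½))*(-2 + 2*√5) = 22*(-2 + 2*√5) = -44 + 44*√5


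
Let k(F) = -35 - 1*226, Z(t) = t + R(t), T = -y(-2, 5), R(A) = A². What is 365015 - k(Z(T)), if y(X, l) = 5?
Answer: 365276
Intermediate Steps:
T = -5 (T = -1*5 = -5)
Z(t) = t + t²
k(F) = -261 (k(F) = -35 - 226 = -261)
365015 - k(Z(T)) = 365015 - 1*(-261) = 365015 + 261 = 365276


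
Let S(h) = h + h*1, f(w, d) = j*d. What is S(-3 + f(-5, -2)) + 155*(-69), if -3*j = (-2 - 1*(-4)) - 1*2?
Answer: -10701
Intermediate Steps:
j = 0 (j = -((-2 - 1*(-4)) - 1*2)/3 = -((-2 + 4) - 2)/3 = -(2 - 2)/3 = -⅓*0 = 0)
f(w, d) = 0 (f(w, d) = 0*d = 0)
S(h) = 2*h (S(h) = h + h = 2*h)
S(-3 + f(-5, -2)) + 155*(-69) = 2*(-3 + 0) + 155*(-69) = 2*(-3) - 10695 = -6 - 10695 = -10701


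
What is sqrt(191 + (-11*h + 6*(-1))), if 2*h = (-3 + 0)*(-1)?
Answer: sqrt(674)/2 ≈ 12.981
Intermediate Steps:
h = 3/2 (h = ((-3 + 0)*(-1))/2 = (-3*(-1))/2 = (1/2)*3 = 3/2 ≈ 1.5000)
sqrt(191 + (-11*h + 6*(-1))) = sqrt(191 + (-11*3/2 + 6*(-1))) = sqrt(191 + (-33/2 - 6)) = sqrt(191 - 45/2) = sqrt(337/2) = sqrt(674)/2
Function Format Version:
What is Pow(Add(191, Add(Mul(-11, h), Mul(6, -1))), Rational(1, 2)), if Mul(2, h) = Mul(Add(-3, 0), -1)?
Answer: Mul(Rational(1, 2), Pow(674, Rational(1, 2))) ≈ 12.981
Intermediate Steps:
h = Rational(3, 2) (h = Mul(Rational(1, 2), Mul(Add(-3, 0), -1)) = Mul(Rational(1, 2), Mul(-3, -1)) = Mul(Rational(1, 2), 3) = Rational(3, 2) ≈ 1.5000)
Pow(Add(191, Add(Mul(-11, h), Mul(6, -1))), Rational(1, 2)) = Pow(Add(191, Add(Mul(-11, Rational(3, 2)), Mul(6, -1))), Rational(1, 2)) = Pow(Add(191, Add(Rational(-33, 2), -6)), Rational(1, 2)) = Pow(Add(191, Rational(-45, 2)), Rational(1, 2)) = Pow(Rational(337, 2), Rational(1, 2)) = Mul(Rational(1, 2), Pow(674, Rational(1, 2)))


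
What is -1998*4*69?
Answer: -551448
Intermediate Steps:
-1998*4*69 = -111*72*69 = -7992*69 = -551448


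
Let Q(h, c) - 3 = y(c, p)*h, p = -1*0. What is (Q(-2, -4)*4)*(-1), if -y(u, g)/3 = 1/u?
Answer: -6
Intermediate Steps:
p = 0
y(u, g) = -3/u
Q(h, c) = 3 - 3*h/c (Q(h, c) = 3 + (-3/c)*h = 3 - 3*h/c)
(Q(-2, -4)*4)*(-1) = ((3 - 3*(-2)/(-4))*4)*(-1) = ((3 - 3*(-2)*(-¼))*4)*(-1) = ((3 - 3/2)*4)*(-1) = ((3/2)*4)*(-1) = 6*(-1) = -6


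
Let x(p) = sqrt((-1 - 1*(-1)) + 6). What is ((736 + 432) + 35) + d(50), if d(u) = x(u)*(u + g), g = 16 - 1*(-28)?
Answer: 1203 + 94*sqrt(6) ≈ 1433.3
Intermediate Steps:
x(p) = sqrt(6) (x(p) = sqrt((-1 + 1) + 6) = sqrt(0 + 6) = sqrt(6))
g = 44 (g = 16 + 28 = 44)
d(u) = sqrt(6)*(44 + u) (d(u) = sqrt(6)*(u + 44) = sqrt(6)*(44 + u))
((736 + 432) + 35) + d(50) = ((736 + 432) + 35) + sqrt(6)*(44 + 50) = (1168 + 35) + sqrt(6)*94 = 1203 + 94*sqrt(6)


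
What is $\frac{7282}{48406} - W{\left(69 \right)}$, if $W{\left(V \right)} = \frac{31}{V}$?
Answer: $- \frac{499064}{1670007} \approx -0.29884$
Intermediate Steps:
$\frac{7282}{48406} - W{\left(69 \right)} = \frac{7282}{48406} - \frac{31}{69} = 7282 \cdot \frac{1}{48406} - 31 \cdot \frac{1}{69} = \frac{3641}{24203} - \frac{31}{69} = - \frac{499064}{1670007}$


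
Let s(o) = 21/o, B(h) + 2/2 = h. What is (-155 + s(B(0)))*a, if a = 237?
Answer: -41712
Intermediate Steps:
B(h) = -1 + h
(-155 + s(B(0)))*a = (-155 + 21/(-1 + 0))*237 = (-155 + 21/(-1))*237 = (-155 + 21*(-1))*237 = (-155 - 21)*237 = -176*237 = -41712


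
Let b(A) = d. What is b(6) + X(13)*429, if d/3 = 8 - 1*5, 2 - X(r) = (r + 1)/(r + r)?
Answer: 636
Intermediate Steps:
X(r) = 2 - (1 + r)/(2*r) (X(r) = 2 - (r + 1)/(r + r) = 2 - (1 + r)/(2*r))
d = 9 (d = 3*(8 - 1*5) = 3*(8 - 5) = 3*3 = 9)
b(A) = 9
b(6) + X(13)*429 = 9 + ((1/2)*(-1 + 3*13)/13)*429 = 9 + ((1/2)*(1/13)*(-1 + 39))*429 = 9 + ((1/2)*(1/13)*38)*429 = 9 + (19/13)*429 = 9 + 627 = 636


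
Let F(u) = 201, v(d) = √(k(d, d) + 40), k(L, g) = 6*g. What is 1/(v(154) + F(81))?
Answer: 201/39437 - 2*√241/39437 ≈ 0.0043094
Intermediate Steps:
v(d) = √(40 + 6*d) (v(d) = √(6*d + 40) = √(40 + 6*d))
1/(v(154) + F(81)) = 1/(√(40 + 6*154) + 201) = 1/(√(40 + 924) + 201) = 1/(√964 + 201) = 1/(2*√241 + 201) = 1/(201 + 2*√241)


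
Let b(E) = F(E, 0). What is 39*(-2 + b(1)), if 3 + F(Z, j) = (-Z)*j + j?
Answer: -195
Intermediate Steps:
F(Z, j) = -3 + j - Z*j (F(Z, j) = -3 + ((-Z)*j + j) = -3 + (-Z*j + j) = -3 + (j - Z*j) = -3 + j - Z*j)
b(E) = -3 (b(E) = -3 + 0 - 1*E*0 = -3 + 0 + 0 = -3)
39*(-2 + b(1)) = 39*(-2 - 3) = 39*(-5) = -195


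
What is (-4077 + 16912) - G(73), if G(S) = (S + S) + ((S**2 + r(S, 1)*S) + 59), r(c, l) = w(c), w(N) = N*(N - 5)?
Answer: -355071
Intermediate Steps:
w(N) = N*(-5 + N)
r(c, l) = c*(-5 + c)
G(S) = 59 + S**2 + 2*S + S**2*(-5 + S) (G(S) = (S + S) + ((S**2 + (S*(-5 + S))*S) + 59) = 2*S + ((S**2 + S**2*(-5 + S)) + 59) = 2*S + (59 + S**2 + S**2*(-5 + S)) = 59 + S**2 + 2*S + S**2*(-5 + S))
(-4077 + 16912) - G(73) = (-4077 + 16912) - (59 + 73**3 - 4*73**2 + 2*73) = 12835 - (59 + 389017 - 4*5329 + 146) = 12835 - (59 + 389017 - 21316 + 146) = 12835 - 1*367906 = 12835 - 367906 = -355071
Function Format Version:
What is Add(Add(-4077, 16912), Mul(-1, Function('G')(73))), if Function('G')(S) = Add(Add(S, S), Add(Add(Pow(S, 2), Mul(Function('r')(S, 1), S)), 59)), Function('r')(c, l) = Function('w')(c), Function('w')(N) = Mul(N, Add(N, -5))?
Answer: -355071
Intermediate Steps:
Function('w')(N) = Mul(N, Add(-5, N))
Function('r')(c, l) = Mul(c, Add(-5, c))
Function('G')(S) = Add(59, Pow(S, 2), Mul(2, S), Mul(Pow(S, 2), Add(-5, S))) (Function('G')(S) = Add(Add(S, S), Add(Add(Pow(S, 2), Mul(Mul(S, Add(-5, S)), S)), 59)) = Add(Mul(2, S), Add(Add(Pow(S, 2), Mul(Pow(S, 2), Add(-5, S))), 59)) = Add(Mul(2, S), Add(59, Pow(S, 2), Mul(Pow(S, 2), Add(-5, S)))) = Add(59, Pow(S, 2), Mul(2, S), Mul(Pow(S, 2), Add(-5, S))))
Add(Add(-4077, 16912), Mul(-1, Function('G')(73))) = Add(Add(-4077, 16912), Mul(-1, Add(59, Pow(73, 3), Mul(-4, Pow(73, 2)), Mul(2, 73)))) = Add(12835, Mul(-1, Add(59, 389017, Mul(-4, 5329), 146))) = Add(12835, Mul(-1, Add(59, 389017, -21316, 146))) = Add(12835, Mul(-1, 367906)) = Add(12835, -367906) = -355071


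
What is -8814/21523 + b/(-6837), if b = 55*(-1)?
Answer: -59077553/147152751 ≈ -0.40147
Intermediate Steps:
b = -55
-8814/21523 + b/(-6837) = -8814/21523 - 55/(-6837) = -8814*1/21523 - 55*(-1/6837) = -8814/21523 + 55/6837 = -59077553/147152751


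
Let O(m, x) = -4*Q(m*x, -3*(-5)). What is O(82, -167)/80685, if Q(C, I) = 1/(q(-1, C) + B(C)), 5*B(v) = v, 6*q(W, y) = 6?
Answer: 4/220899393 ≈ 1.8108e-8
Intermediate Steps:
q(W, y) = 1 (q(W, y) = (⅙)*6 = 1)
B(v) = v/5
Q(C, I) = 1/(1 + C/5)
O(m, x) = -20/(5 + m*x)
O(82, -167)/80685 = -20/(5 + 82*(-167))/80685 = -20/(5 - 13694)*(1/80685) = -20/(-13689)*(1/80685) = -20*(-1/13689)*(1/80685) = (20/13689)*(1/80685) = 4/220899393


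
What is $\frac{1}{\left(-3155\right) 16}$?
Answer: $- \frac{1}{50480} \approx -1.981 \cdot 10^{-5}$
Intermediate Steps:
$\frac{1}{\left(-3155\right) 16} = \frac{1}{-50480} = - \frac{1}{50480}$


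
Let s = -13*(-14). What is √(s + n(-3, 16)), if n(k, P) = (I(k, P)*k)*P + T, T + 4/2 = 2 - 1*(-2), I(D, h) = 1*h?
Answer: 2*I*√146 ≈ 24.166*I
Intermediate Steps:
I(D, h) = h
T = 2 (T = -2 + (2 - 1*(-2)) = -2 + (2 + 2) = -2 + 4 = 2)
n(k, P) = 2 + k*P² (n(k, P) = (P*k)*P + 2 = k*P² + 2 = 2 + k*P²)
s = 182
√(s + n(-3, 16)) = √(182 + (2 - 3*16²)) = √(182 + (2 - 3*256)) = √(182 + (2 - 768)) = √(182 - 766) = √(-584) = 2*I*√146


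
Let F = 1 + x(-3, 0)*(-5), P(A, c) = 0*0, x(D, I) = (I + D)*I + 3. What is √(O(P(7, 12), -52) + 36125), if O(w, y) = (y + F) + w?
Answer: √36059 ≈ 189.89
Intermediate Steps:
x(D, I) = 3 + I*(D + I) (x(D, I) = (D + I)*I + 3 = I*(D + I) + 3 = 3 + I*(D + I))
P(A, c) = 0
F = -14 (F = 1 + (3 + 0² - 3*0)*(-5) = 1 + (3 + 0 + 0)*(-5) = 1 + 3*(-5) = 1 - 15 = -14)
O(w, y) = -14 + w + y (O(w, y) = (y - 14) + w = (-14 + y) + w = -14 + w + y)
√(O(P(7, 12), -52) + 36125) = √((-14 + 0 - 52) + 36125) = √(-66 + 36125) = √36059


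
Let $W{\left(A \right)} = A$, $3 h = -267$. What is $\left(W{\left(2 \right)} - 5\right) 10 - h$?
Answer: $59$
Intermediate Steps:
$h = -89$ ($h = \frac{1}{3} \left(-267\right) = -89$)
$\left(W{\left(2 \right)} - 5\right) 10 - h = \left(2 - 5\right) 10 - -89 = \left(-3\right) 10 + 89 = -30 + 89 = 59$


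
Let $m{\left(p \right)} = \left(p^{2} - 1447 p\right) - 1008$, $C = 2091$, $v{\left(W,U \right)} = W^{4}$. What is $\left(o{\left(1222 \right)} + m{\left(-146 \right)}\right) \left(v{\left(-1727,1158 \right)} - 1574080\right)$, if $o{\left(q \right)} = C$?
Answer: $2078526205924737021$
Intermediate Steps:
$o{\left(q \right)} = 2091$
$m{\left(p \right)} = -1008 + p^{2} - 1447 p$
$\left(o{\left(1222 \right)} + m{\left(-146 \right)}\right) \left(v{\left(-1727,1158 \right)} - 1574080\right) = \left(2091 - \left(-210254 - 21316\right)\right) \left(\left(-1727\right)^{4} - 1574080\right) = \left(2091 + \left(-1008 + 21316 + 211262\right)\right) \left(8895479235841 - 1574080\right) = \left(2091 + 231570\right) 8895477661761 = 233661 \cdot 8895477661761 = 2078526205924737021$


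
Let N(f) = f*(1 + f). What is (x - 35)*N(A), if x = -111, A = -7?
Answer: -6132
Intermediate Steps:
(x - 35)*N(A) = (-111 - 35)*(-7*(1 - 7)) = -(-1022)*(-6) = -146*42 = -6132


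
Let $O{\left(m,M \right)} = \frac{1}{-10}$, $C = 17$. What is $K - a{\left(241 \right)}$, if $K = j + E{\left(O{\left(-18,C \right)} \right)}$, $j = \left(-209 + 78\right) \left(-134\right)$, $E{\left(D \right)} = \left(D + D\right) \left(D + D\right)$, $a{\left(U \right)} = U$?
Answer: $\frac{432826}{25} \approx 17313.0$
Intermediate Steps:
$O{\left(m,M \right)} = - \frac{1}{10}$
$E{\left(D \right)} = 4 D^{2}$ ($E{\left(D \right)} = 2 D 2 D = 4 D^{2}$)
$j = 17554$ ($j = \left(-131\right) \left(-134\right) = 17554$)
$K = \frac{438851}{25}$ ($K = 17554 + 4 \left(- \frac{1}{10}\right)^{2} = 17554 + 4 \cdot \frac{1}{100} = 17554 + \frac{1}{25} = \frac{438851}{25} \approx 17554.0$)
$K - a{\left(241 \right)} = \frac{438851}{25} - 241 = \frac{432826}{25}$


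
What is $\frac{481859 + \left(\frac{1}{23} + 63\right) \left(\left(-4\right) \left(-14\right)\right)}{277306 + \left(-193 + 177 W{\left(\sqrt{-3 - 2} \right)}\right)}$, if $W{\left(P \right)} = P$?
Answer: $\frac{343741957349}{196245638058} - \frac{219557821 i \sqrt{5}}{196245638058} \approx 1.7516 - 0.0025017 i$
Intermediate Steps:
$\frac{481859 + \left(\frac{1}{23} + 63\right) \left(\left(-4\right) \left(-14\right)\right)}{277306 + \left(-193 + 177 W{\left(\sqrt{-3 - 2} \right)}\right)} = \frac{481859 + \left(\frac{1}{23} + 63\right) \left(\left(-4\right) \left(-14\right)\right)}{277306 - \left(193 - 177 \sqrt{-3 - 2}\right)} = \frac{481859 + \left(\frac{1}{23} + 63\right) 56}{277306 - \left(193 - 177 \sqrt{-5}\right)} = \frac{481859 + \frac{1450}{23} \cdot 56}{277306 - \left(193 - 177 i \sqrt{5}\right)} = \frac{481859 + \frac{81200}{23}}{277306 - \left(193 - 177 i \sqrt{5}\right)} = \frac{11163957}{23 \left(277113 + 177 i \sqrt{5}\right)}$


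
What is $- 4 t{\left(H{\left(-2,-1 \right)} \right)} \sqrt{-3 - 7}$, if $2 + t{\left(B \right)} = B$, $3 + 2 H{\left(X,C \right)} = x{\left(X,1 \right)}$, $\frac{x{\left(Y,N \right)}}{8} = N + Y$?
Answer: $30 i \sqrt{10} \approx 94.868 i$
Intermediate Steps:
$x{\left(Y,N \right)} = 8 N + 8 Y$ ($x{\left(Y,N \right)} = 8 \left(N + Y\right) = 8 N + 8 Y$)
$H{\left(X,C \right)} = \frac{5}{2} + 4 X$ ($H{\left(X,C \right)} = - \frac{3}{2} + \frac{8 \cdot 1 + 8 X}{2} = - \frac{3}{2} + \frac{8 + 8 X}{2} = - \frac{3}{2} + \left(4 + 4 X\right) = \frac{5}{2} + 4 X$)
$t{\left(B \right)} = -2 + B$
$- 4 t{\left(H{\left(-2,-1 \right)} \right)} \sqrt{-3 - 7} = - 4 \left(-2 + \left(\frac{5}{2} + 4 \left(-2\right)\right)\right) \sqrt{-3 - 7} = - 4 \left(-2 + \left(\frac{5}{2} - 8\right)\right) \sqrt{-10} = - 4 \left(-2 - \frac{11}{2}\right) i \sqrt{10} = \left(-4\right) \left(- \frac{15}{2}\right) i \sqrt{10} = 30 i \sqrt{10}$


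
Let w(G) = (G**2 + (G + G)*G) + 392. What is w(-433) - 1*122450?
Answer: 440409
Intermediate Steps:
w(G) = 392 + 3*G**2 (w(G) = (G**2 + (2*G)*G) + 392 = (G**2 + 2*G**2) + 392 = 3*G**2 + 392 = 392 + 3*G**2)
w(-433) - 1*122450 = (392 + 3*(-433)**2) - 1*122450 = (392 + 3*187489) - 122450 = (392 + 562467) - 122450 = 562859 - 122450 = 440409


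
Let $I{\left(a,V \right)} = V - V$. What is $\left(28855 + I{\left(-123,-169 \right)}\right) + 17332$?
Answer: $46187$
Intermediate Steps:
$I{\left(a,V \right)} = 0$
$\left(28855 + I{\left(-123,-169 \right)}\right) + 17332 = \left(28855 + 0\right) + 17332 = 28855 + 17332 = 46187$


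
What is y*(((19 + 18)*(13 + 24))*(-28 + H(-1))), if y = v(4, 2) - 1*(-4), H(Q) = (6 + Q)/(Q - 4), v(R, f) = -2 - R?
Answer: 79402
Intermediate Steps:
H(Q) = (6 + Q)/(-4 + Q)
y = -2 (y = (-2 - 1*4) - 1*(-4) = (-2 - 4) + 4 = -6 + 4 = -2)
y*(((19 + 18)*(13 + 24))*(-28 + H(-1))) = -2*(19 + 18)*(13 + 24)*(-28 + (6 - 1)/(-4 - 1)) = -2*37*37*(-28 + 5/(-5)) = -2738*(-28 - ⅕*5) = -2738*(-28 - 1) = -2738*(-29) = -2*(-39701) = 79402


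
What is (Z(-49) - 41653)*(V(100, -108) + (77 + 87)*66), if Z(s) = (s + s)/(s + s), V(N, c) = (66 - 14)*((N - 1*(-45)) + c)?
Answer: -530979696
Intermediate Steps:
V(N, c) = 2340 + 52*N + 52*c (V(N, c) = 52*((N + 45) + c) = 52*((45 + N) + c) = 52*(45 + N + c) = 2340 + 52*N + 52*c)
Z(s) = 1 (Z(s) = (2*s)/((2*s)) = (2*s)*(1/(2*s)) = 1)
(Z(-49) - 41653)*(V(100, -108) + (77 + 87)*66) = (1 - 41653)*((2340 + 52*100 + 52*(-108)) + (77 + 87)*66) = -41652*((2340 + 5200 - 5616) + 164*66) = -41652*(1924 + 10824) = -41652*12748 = -530979696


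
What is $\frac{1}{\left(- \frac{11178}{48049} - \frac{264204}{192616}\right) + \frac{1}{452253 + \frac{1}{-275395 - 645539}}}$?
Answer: $- \frac{963666330302962759346}{1546007057246561063247} \approx -0.62333$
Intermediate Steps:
$\frac{1}{\left(- \frac{11178}{48049} - \frac{264204}{192616}\right) + \frac{1}{452253 + \frac{1}{-275395 - 645539}}} = \frac{1}{\left(\left(-11178\right) \frac{1}{48049} - \frac{66051}{48154}\right) + \frac{1}{452253 + \frac{1}{-920934}}} = \frac{1}{\left(- \frac{11178}{48049} - \frac{66051}{48154}\right) + \frac{1}{452253 - \frac{1}{920934}}} = \frac{1}{- \frac{3711949911}{2313751546} + \frac{1}{\frac{416495164301}{920934}}} = \frac{1}{- \frac{3711949911}{2313751546} + \frac{920934}{416495164301}} = \frac{1}{- \frac{1546007057246561063247}{963666330302962759346}} = - \frac{963666330302962759346}{1546007057246561063247}$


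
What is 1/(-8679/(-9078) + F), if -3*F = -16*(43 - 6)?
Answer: 9078/1800071 ≈ 0.0050431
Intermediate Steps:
F = 592/3 (F = -(-16)*(43 - 6)/3 = -(-16)*37/3 = -1/3*(-592) = 592/3 ≈ 197.33)
1/(-8679/(-9078) + F) = 1/(-8679/(-9078) + 592/3) = 1/(-8679*(-1/9078) + 592/3) = 1/(2893/3026 + 592/3) = 1/(1800071/9078) = 9078/1800071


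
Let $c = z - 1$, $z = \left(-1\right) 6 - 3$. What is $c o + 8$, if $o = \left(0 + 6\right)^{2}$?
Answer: $-352$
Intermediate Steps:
$z = -9$ ($z = -6 - 3 = -9$)
$c = -10$ ($c = -9 - 1 = -10$)
$o = 36$ ($o = 6^{2} = 36$)
$c o + 8 = \left(-10\right) 36 + 8 = -360 + 8 = -352$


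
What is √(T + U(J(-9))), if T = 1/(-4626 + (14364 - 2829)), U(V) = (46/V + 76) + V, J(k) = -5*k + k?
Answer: √441407362/1974 ≈ 10.643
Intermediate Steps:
J(k) = -4*k
U(V) = 76 + V + 46/V (U(V) = (76 + 46/V) + V = 76 + V + 46/V)
T = 1/6909 (T = 1/(-4626 + 11535) = 1/6909 ≈ 0.00014474)
√(T + U(J(-9))) = √(1/6909 + (76 - 4*(-9) + 46/((-4*(-9))))) = √(1/6909 + (76 + 36 + 46/36)) = √(1/6909 + (76 + 36 + 46*(1/36))) = √(1/6909 + (76 + 36 + 23/18)) = √(1/6909 + 2039/18) = √(4695823/41454) = √441407362/1974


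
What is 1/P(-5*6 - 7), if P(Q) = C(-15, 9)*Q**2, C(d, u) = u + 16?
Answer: 1/34225 ≈ 2.9218e-5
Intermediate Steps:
C(d, u) = 16 + u
P(Q) = 25*Q**2 (P(Q) = (16 + 9)*Q**2 = 25*Q**2)
1/P(-5*6 - 7) = 1/(25*(-5*6 - 7)**2) = 1/(25*(-30 - 7)**2) = 1/(25*(-37)**2) = 1/(25*1369) = 1/34225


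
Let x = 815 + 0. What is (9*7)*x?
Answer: 51345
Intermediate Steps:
x = 815
(9*7)*x = (9*7)*815 = 63*815 = 51345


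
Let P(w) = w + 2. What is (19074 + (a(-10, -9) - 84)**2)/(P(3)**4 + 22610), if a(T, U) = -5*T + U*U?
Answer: 21283/23235 ≈ 0.91599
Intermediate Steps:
P(w) = 2 + w
a(T, U) = U**2 - 5*T (a(T, U) = -5*T + U**2 = U**2 - 5*T)
(19074 + (a(-10, -9) - 84)**2)/(P(3)**4 + 22610) = (19074 + (((-9)**2 - 5*(-10)) - 84)**2)/((2 + 3)**4 + 22610) = (19074 + ((81 + 50) - 84)**2)/(5**4 + 22610) = (19074 + (131 - 84)**2)/(625 + 22610) = (19074 + 47**2)/23235 = (19074 + 2209)*(1/23235) = 21283*(1/23235) = 21283/23235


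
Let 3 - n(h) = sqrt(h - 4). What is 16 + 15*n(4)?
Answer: 61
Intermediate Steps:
n(h) = 3 - sqrt(-4 + h) (n(h) = 3 - sqrt(h - 4) = 3 - sqrt(-4 + h))
16 + 15*n(4) = 16 + 15*(3 - sqrt(-4 + 4)) = 16 + 15*(3 - sqrt(0)) = 16 + 15*(3 - 1*0) = 16 + 15*(3 + 0) = 16 + 15*3 = 16 + 45 = 61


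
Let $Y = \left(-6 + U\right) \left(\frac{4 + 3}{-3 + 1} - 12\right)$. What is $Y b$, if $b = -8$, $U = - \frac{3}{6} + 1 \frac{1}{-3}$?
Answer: $- \frac{2542}{3} \approx -847.33$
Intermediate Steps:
$U = - \frac{5}{6}$ ($U = \left(-3\right) \frac{1}{6} + 1 \left(- \frac{1}{3}\right) = - \frac{1}{2} - \frac{1}{3} = - \frac{5}{6} \approx -0.83333$)
$Y = \frac{1271}{12}$ ($Y = \left(-6 - \frac{5}{6}\right) \left(\frac{4 + 3}{-3 + 1} - 12\right) = - \frac{41 \left(\frac{7}{-2} - 12\right)}{6} = - \frac{41 \left(7 \left(- \frac{1}{2}\right) - 12\right)}{6} = - \frac{41 \left(- \frac{7}{2} - 12\right)}{6} = \left(- \frac{41}{6}\right) \left(- \frac{31}{2}\right) = \frac{1271}{12} \approx 105.92$)
$Y b = \frac{1271}{12} \left(-8\right) = - \frac{2542}{3}$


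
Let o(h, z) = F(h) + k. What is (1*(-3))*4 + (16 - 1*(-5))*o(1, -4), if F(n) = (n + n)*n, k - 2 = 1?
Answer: 93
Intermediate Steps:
k = 3 (k = 2 + 1 = 3)
F(n) = 2*n² (F(n) = (2*n)*n = 2*n²)
o(h, z) = 3 + 2*h² (o(h, z) = 2*h² + 3 = 3 + 2*h²)
(1*(-3))*4 + (16 - 1*(-5))*o(1, -4) = (1*(-3))*4 + (16 - 1*(-5))*(3 + 2*1²) = -3*4 + (16 + 5)*(3 + 2*1) = -12 + 21*(3 + 2) = -12 + 21*5 = -12 + 105 = 93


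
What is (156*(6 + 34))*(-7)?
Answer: -43680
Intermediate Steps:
(156*(6 + 34))*(-7) = (156*40)*(-7) = 6240*(-7) = -43680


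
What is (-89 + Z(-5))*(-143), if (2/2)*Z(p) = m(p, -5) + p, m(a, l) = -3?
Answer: 13871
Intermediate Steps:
Z(p) = -3 + p
(-89 + Z(-5))*(-143) = (-89 + (-3 - 5))*(-143) = (-89 - 8)*(-143) = -97*(-143) = 13871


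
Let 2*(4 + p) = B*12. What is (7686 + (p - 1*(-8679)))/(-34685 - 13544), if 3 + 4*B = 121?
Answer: -16538/48229 ≈ -0.34291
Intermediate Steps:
B = 59/2 (B = -¾ + (¼)*121 = -¾ + 121/4 = 59/2 ≈ 29.500)
p = 173 (p = -4 + ((59/2)*12)/2 = -4 + (½)*354 = -4 + 177 = 173)
(7686 + (p - 1*(-8679)))/(-34685 - 13544) = (7686 + (173 - 1*(-8679)))/(-34685 - 13544) = (7686 + (173 + 8679))/(-48229) = (7686 + 8852)*(-1/48229) = 16538*(-1/48229) = -16538/48229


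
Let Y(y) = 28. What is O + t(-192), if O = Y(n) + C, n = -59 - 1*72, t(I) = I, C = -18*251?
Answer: -4682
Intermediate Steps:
C = -4518
n = -131 (n = -59 - 72 = -131)
O = -4490 (O = 28 - 4518 = -4490)
O + t(-192) = -4490 - 192 = -4682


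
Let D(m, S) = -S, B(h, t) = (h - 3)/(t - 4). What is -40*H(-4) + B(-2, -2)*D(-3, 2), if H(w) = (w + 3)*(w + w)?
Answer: -965/3 ≈ -321.67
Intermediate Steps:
B(h, t) = (-3 + h)/(-4 + t)
H(w) = 2*w*(3 + w) (H(w) = (3 + w)*(2*w) = 2*w*(3 + w))
-40*H(-4) + B(-2, -2)*D(-3, 2) = -80*(-4)*(3 - 4) + ((-3 - 2)/(-4 - 2))*(-1*2) = -80*(-4)*(-1) + (-5/(-6))*(-2) = -40*8 - ⅙*(-5)*(-2) = -320 + (⅚)*(-2) = -320 - 5/3 = -965/3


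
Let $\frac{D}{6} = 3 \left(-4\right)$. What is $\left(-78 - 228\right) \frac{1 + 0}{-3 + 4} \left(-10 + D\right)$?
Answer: $25092$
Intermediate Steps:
$D = -72$ ($D = 6 \cdot 3 \left(-4\right) = 6 \left(-12\right) = -72$)
$\left(-78 - 228\right) \frac{1 + 0}{-3 + 4} \left(-10 + D\right) = \left(-78 - 228\right) \frac{1 + 0}{-3 + 4} \left(-10 - 72\right) = - 306 \cdot 1 \cdot 1^{-1} \left(-82\right) = - 306 \cdot 1 \cdot 1 \left(-82\right) = - 306 \cdot 1 \left(-82\right) = \left(-306\right) \left(-82\right) = 25092$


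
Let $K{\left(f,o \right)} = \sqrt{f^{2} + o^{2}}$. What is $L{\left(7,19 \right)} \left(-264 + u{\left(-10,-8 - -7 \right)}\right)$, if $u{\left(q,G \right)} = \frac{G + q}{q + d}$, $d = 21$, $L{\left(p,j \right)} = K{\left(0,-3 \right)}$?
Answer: $-795$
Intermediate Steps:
$L{\left(p,j \right)} = 3$ ($L{\left(p,j \right)} = \sqrt{0^{2} + \left(-3\right)^{2}} = \sqrt{0 + 9} = \sqrt{9} = 3$)
$u{\left(q,G \right)} = \frac{G + q}{21 + q}$ ($u{\left(q,G \right)} = \frac{G + q}{q + 21} = \frac{G + q}{21 + q}$)
$L{\left(7,19 \right)} \left(-264 + u{\left(-10,-8 - -7 \right)}\right) = 3 \left(-264 + \frac{\left(-8 - -7\right) - 10}{21 - 10}\right) = 3 \left(-264 + \frac{\left(-8 + 7\right) - 10}{11}\right) = 3 \left(-264 + \frac{-1 - 10}{11}\right) = 3 \left(-264 + \frac{1}{11} \left(-11\right)\right) = 3 \left(-264 - 1\right) = 3 \left(-265\right) = -795$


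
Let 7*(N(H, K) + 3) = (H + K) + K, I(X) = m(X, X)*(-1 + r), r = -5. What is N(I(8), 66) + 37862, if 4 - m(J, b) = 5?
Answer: 265151/7 ≈ 37879.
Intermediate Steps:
m(J, b) = -1 (m(J, b) = 4 - 1*5 = 4 - 5 = -1)
I(X) = 6 (I(X) = -(-1 - 5) = -1*(-6) = 6)
N(H, K) = -3 + H/7 + 2*K/7 (N(H, K) = -3 + ((H + K) + K)/7 = -3 + (H + 2*K)/7 = -3 + (H/7 + 2*K/7) = -3 + H/7 + 2*K/7)
N(I(8), 66) + 37862 = (-3 + (1/7)*6 + (2/7)*66) + 37862 = (-3 + 6/7 + 132/7) + 37862 = 117/7 + 37862 = 265151/7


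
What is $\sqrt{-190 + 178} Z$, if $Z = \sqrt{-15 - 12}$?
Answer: $-18$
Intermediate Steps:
$Z = 3 i \sqrt{3}$ ($Z = \sqrt{-27} = 3 i \sqrt{3} \approx 5.1962 i$)
$\sqrt{-190 + 178} Z = \sqrt{-190 + 178} \cdot 3 i \sqrt{3} = \sqrt{-12} \cdot 3 i \sqrt{3} = 2 i \sqrt{3} \cdot 3 i \sqrt{3} = -18$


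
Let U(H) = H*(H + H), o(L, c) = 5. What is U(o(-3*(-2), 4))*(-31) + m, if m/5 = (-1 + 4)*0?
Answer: -1550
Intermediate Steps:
m = 0 (m = 5*((-1 + 4)*0) = 5*(3*0) = 5*0 = 0)
U(H) = 2*H² (U(H) = H*(2*H) = 2*H²)
U(o(-3*(-2), 4))*(-31) + m = (2*5²)*(-31) + 0 = (2*25)*(-31) + 0 = 50*(-31) + 0 = -1550 + 0 = -1550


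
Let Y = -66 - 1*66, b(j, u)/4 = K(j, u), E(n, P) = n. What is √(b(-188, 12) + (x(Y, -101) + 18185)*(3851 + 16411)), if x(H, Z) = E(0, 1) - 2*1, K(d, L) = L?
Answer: √368423994 ≈ 19194.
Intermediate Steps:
b(j, u) = 4*u
Y = -132 (Y = -66 - 66 = -132)
x(H, Z) = -2 (x(H, Z) = 0 - 2*1 = 0 - 2 = -2)
√(b(-188, 12) + (x(Y, -101) + 18185)*(3851 + 16411)) = √(4*12 + (-2 + 18185)*(3851 + 16411)) = √(48 + 18183*20262) = √(48 + 368423946) = √368423994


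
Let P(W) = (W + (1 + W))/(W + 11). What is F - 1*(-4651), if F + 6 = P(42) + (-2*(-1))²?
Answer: 246482/53 ≈ 4650.6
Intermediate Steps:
P(W) = (1 + 2*W)/(11 + W)
F = -21/53 (F = -6 + ((1 + 2*42)/(11 + 42) + (-2*(-1))²) = -6 + ((1 + 84)/53 + 2²) = -6 + ((1/53)*85 + 4) = -6 + (85/53 + 4) = -6 + 297/53 = -21/53 ≈ -0.39623)
F - 1*(-4651) = -21/53 - 1*(-4651) = -21/53 + 4651 = 246482/53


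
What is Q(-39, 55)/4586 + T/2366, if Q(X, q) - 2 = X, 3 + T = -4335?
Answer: -9990805/5425238 ≈ -1.8415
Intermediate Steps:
T = -4338 (T = -3 - 4335 = -4338)
Q(X, q) = 2 + X
Q(-39, 55)/4586 + T/2366 = (2 - 39)/4586 - 4338/2366 = -37*1/4586 - 4338*1/2366 = -37/4586 - 2169/1183 = -9990805/5425238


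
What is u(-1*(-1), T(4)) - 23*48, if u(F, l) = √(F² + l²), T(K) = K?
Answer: -1104 + √17 ≈ -1099.9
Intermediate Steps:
u(-1*(-1), T(4)) - 23*48 = √((-1*(-1))² + 4²) - 23*48 = √(1² + 16) - 1104 = √(1 + 16) - 1104 = √17 - 1104 = -1104 + √17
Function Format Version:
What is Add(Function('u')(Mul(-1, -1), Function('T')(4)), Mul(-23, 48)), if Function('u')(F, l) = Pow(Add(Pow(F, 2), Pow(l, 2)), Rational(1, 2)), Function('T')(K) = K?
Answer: Add(-1104, Pow(17, Rational(1, 2))) ≈ -1099.9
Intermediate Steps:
Add(Function('u')(Mul(-1, -1), Function('T')(4)), Mul(-23, 48)) = Add(Pow(Add(Pow(Mul(-1, -1), 2), Pow(4, 2)), Rational(1, 2)), Mul(-23, 48)) = Add(Pow(Add(Pow(1, 2), 16), Rational(1, 2)), -1104) = Add(Pow(Add(1, 16), Rational(1, 2)), -1104) = Add(Pow(17, Rational(1, 2)), -1104) = Add(-1104, Pow(17, Rational(1, 2)))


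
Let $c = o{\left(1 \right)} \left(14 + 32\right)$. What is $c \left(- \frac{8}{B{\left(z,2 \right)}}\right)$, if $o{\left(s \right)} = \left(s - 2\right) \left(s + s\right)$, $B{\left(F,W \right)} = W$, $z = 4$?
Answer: $368$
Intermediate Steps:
$o{\left(s \right)} = 2 s \left(-2 + s\right)$ ($o{\left(s \right)} = \left(-2 + s\right) 2 s = 2 s \left(-2 + s\right)$)
$c = -92$ ($c = 2 \cdot 1 \left(-2 + 1\right) \left(14 + 32\right) = 2 \cdot 1 \left(-1\right) 46 = \left(-2\right) 46 = -92$)
$c \left(- \frac{8}{B{\left(z,2 \right)}}\right) = - 92 \left(- \frac{8}{2}\right) = - 92 \left(\left(-8\right) \frac{1}{2}\right) = \left(-92\right) \left(-4\right) = 368$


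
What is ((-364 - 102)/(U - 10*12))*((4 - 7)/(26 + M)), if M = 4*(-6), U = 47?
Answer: -699/73 ≈ -9.5753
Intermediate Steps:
M = -24
((-364 - 102)/(U - 10*12))*((4 - 7)/(26 + M)) = ((-364 - 102)/(47 - 10*12))*((4 - 7)/(26 - 24)) = (-466/(47 - 120))*(-3/2) = (-466/(-73))*(-3*1/2) = -466*(-1/73)*(-3/2) = (466/73)*(-3/2) = -699/73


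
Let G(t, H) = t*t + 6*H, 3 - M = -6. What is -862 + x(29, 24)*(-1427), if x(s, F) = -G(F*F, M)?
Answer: 473520548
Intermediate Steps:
M = 9 (M = 3 - 1*(-6) = 3 + 6 = 9)
G(t, H) = t² + 6*H
x(s, F) = -54 - F⁴ (x(s, F) = -((F*F)² + 6*9) = -((F²)² + 54) = -(F⁴ + 54) = -(54 + F⁴) = -54 - F⁴)
-862 + x(29, 24)*(-1427) = -862 + (-54 - 1*24⁴)*(-1427) = -862 + (-54 - 1*331776)*(-1427) = -862 + (-54 - 331776)*(-1427) = -862 - 331830*(-1427) = -862 + 473521410 = 473520548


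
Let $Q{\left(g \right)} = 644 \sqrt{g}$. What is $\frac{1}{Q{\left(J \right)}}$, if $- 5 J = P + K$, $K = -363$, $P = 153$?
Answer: $\frac{\sqrt{42}}{27048} \approx 0.0002396$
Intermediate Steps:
$J = 42$ ($J = - \frac{153 - 363}{5} = \left(- \frac{1}{5}\right) \left(-210\right) = 42$)
$\frac{1}{Q{\left(J \right)}} = \frac{1}{644 \sqrt{42}} = \frac{\sqrt{42}}{27048}$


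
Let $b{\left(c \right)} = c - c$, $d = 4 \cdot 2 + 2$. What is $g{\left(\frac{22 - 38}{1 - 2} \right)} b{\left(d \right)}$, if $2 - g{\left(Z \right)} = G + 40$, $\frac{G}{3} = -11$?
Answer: $0$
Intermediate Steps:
$G = -33$ ($G = 3 \left(-11\right) = -33$)
$d = 10$ ($d = 8 + 2 = 10$)
$b{\left(c \right)} = 0$
$g{\left(Z \right)} = -5$ ($g{\left(Z \right)} = 2 - \left(-33 + 40\right) = 2 - 7 = -5$)
$g{\left(\frac{22 - 38}{1 - 2} \right)} b{\left(d \right)} = \left(-5\right) 0 = 0$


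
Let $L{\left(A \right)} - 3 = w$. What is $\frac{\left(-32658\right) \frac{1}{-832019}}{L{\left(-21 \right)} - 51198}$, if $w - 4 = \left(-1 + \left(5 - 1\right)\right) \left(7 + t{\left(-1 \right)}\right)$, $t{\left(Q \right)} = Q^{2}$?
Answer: $- \frac{32658}{42571916173} \approx -7.6713 \cdot 10^{-7}$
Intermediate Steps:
$w = 28$ ($w = 4 + \left(-1 + \left(5 - 1\right)\right) \left(7 + \left(-1\right)^{2}\right) = 4 + \left(-1 + \left(5 - 1\right)\right) \left(7 + 1\right) = 4 + \left(-1 + 4\right) 8 = 4 + 3 \cdot 8 = 4 + 24 = 28$)
$L{\left(A \right)} = 31$ ($L{\left(A \right)} = 3 + 28 = 31$)
$\frac{\left(-32658\right) \frac{1}{-832019}}{L{\left(-21 \right)} - 51198} = \frac{\left(-32658\right) \frac{1}{-832019}}{31 - 51198} = \frac{\left(-32658\right) \left(- \frac{1}{832019}\right)}{31 - 51198} = \frac{32658}{832019 \left(-51167\right)} = \frac{32658}{832019} \left(- \frac{1}{51167}\right) = - \frac{32658}{42571916173}$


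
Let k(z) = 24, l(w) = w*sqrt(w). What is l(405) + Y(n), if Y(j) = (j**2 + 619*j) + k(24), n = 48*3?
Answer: 109896 + 3645*sqrt(5) ≈ 1.1805e+5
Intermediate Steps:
l(w) = w**(3/2)
n = 144
Y(j) = 24 + j**2 + 619*j (Y(j) = (j**2 + 619*j) + 24 = 24 + j**2 + 619*j)
l(405) + Y(n) = 405**(3/2) + (24 + 144**2 + 619*144) = 3645*sqrt(5) + (24 + 20736 + 89136) = 3645*sqrt(5) + 109896 = 109896 + 3645*sqrt(5)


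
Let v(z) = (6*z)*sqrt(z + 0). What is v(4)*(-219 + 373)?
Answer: 7392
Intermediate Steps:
v(z) = 6*z**(3/2) (v(z) = (6*z)*sqrt(z) = 6*z**(3/2))
v(4)*(-219 + 373) = (6*4**(3/2))*(-219 + 373) = (6*8)*154 = 48*154 = 7392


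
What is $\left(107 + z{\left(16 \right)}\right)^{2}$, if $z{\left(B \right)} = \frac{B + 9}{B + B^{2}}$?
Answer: $\frac{848498641}{73984} \approx 11469.0$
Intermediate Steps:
$z{\left(B \right)} = \frac{9 + B}{B + B^{2}}$
$\left(107 + z{\left(16 \right)}\right)^{2} = \left(107 + \frac{9 + 16}{16 \left(1 + 16\right)}\right)^{2} = \left(107 + \frac{1}{16} \cdot \frac{1}{17} \cdot 25\right)^{2} = \left(107 + \frac{25}{272}\right)^{2} = \left(\frac{29129}{272}\right)^{2} = \frac{848498641}{73984}$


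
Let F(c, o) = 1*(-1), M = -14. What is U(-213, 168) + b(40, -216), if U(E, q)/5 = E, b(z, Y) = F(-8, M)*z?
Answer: -1105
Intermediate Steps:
F(c, o) = -1
b(z, Y) = -z
U(E, q) = 5*E
U(-213, 168) + b(40, -216) = 5*(-213) - 1*40 = -1065 - 40 = -1105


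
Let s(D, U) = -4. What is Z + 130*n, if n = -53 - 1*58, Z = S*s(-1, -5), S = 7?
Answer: -14458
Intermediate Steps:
Z = -28 (Z = 7*(-4) = -28)
n = -111 (n = -53 - 58 = -111)
Z + 130*n = -28 + 130*(-111) = -28 - 14430 = -14458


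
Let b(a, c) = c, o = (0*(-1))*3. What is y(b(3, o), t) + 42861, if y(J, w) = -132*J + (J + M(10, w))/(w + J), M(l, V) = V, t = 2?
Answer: 42862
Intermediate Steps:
o = 0 (o = 0*3 = 0)
y(J, w) = 1 - 132*J (y(J, w) = -132*J + (J + w)/(w + J) = -132*J + (J + w)/(J + w) = -132*J + 1 = 1 - 132*J)
y(b(3, o), t) + 42861 = (1 - 132*0) + 42861 = (1 + 0) + 42861 = 1 + 42861 = 42862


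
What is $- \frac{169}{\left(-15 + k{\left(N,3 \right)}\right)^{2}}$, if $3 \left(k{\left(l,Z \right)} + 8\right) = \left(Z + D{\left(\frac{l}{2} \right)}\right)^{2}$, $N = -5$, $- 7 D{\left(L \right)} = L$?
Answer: $- \frac{58430736}{128029225} \approx -0.45639$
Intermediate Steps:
$D{\left(L \right)} = - \frac{L}{7}$
$k{\left(l,Z \right)} = -8 + \frac{\left(Z - \frac{l}{14}\right)^{2}}{3}$ ($k{\left(l,Z \right)} = -8 + \frac{\left(Z - \frac{l \frac{1}{2}}{7}\right)^{2}}{3} = -8 + \frac{\left(Z - \frac{\frac{1}{2} l}{7}\right)^{2}}{3} = -8 + \frac{\left(Z - \frac{l}{14}\right)^{2}}{3}$)
$- \frac{169}{\left(-15 + k{\left(N,3 \right)}\right)^{2}} = - \frac{169}{\left(-15 - \left(8 - \frac{\left(\left(-1\right) \left(-5\right) + 14 \cdot 3\right)^{2}}{588}\right)\right)^{2}} = - \frac{169}{\left(-15 - \left(8 - \frac{\left(5 + 42\right)^{2}}{588}\right)\right)^{2}} = - \frac{169}{\left(-15 - \left(8 - \frac{47^{2}}{588}\right)\right)^{2}} = - \frac{169}{\left(-15 + \left(-8 + \frac{1}{588} \cdot 2209\right)\right)^{2}} = - \frac{169}{\left(-15 + \left(-8 + \frac{2209}{588}\right)\right)^{2}} = - \frac{169}{\left(-15 - \frac{2495}{588}\right)^{2}} = - \frac{169}{\left(- \frac{11315}{588}\right)^{2}} = - \frac{169}{\frac{128029225}{345744}} = \left(-169\right) \frac{345744}{128029225} = - \frac{58430736}{128029225}$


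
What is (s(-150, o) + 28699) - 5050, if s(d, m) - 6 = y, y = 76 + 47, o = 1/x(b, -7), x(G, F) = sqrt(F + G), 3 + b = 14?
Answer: 23778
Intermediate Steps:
b = 11 (b = -3 + 14 = 11)
o = 1/2 (o = 1/(sqrt(-7 + 11)) = 1/(sqrt(4)) = 1/2 ≈ 0.50000)
y = 123
s(d, m) = 129 (s(d, m) = 6 + 123 = 129)
(s(-150, o) + 28699) - 5050 = (129 + 28699) - 5050 = 28828 - 5050 = 23778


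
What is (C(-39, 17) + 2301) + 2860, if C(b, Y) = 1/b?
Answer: 201278/39 ≈ 5161.0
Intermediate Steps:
(C(-39, 17) + 2301) + 2860 = (1/(-39) + 2301) + 2860 = (-1/39 + 2301) + 2860 = 89738/39 + 2860 = 201278/39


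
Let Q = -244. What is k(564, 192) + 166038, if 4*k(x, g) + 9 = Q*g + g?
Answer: 617487/4 ≈ 1.5437e+5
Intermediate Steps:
k(x, g) = -9/4 - 243*g/4 (k(x, g) = -9/4 + (-244*g + g)/4 = -9/4 + (-243*g)/4 = -9/4 - 243*g/4)
k(564, 192) + 166038 = (-9/4 - 243/4*192) + 166038 = (-9/4 - 11664) + 166038 = -46665/4 + 166038 = 617487/4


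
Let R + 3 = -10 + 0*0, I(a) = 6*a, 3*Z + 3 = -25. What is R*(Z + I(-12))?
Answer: 3172/3 ≈ 1057.3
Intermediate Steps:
Z = -28/3 (Z = -1 + (1/3)*(-25) = -1 - 25/3 = -28/3 ≈ -9.3333)
R = -13 (R = -3 + (-10 + 0*0) = -3 + (-10 + 0) = -3 - 10 = -13)
R*(Z + I(-12)) = -13*(-28/3 + 6*(-12)) = -13*(-28/3 - 72) = -13*(-244/3) = 3172/3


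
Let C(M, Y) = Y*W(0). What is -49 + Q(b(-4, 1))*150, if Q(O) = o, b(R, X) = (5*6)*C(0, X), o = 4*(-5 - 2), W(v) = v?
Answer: -4249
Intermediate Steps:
C(M, Y) = 0 (C(M, Y) = Y*0 = 0)
o = -28 (o = 4*(-7) = -28)
b(R, X) = 0 (b(R, X) = (5*6)*0 = 30*0 = 0)
Q(O) = -28
-49 + Q(b(-4, 1))*150 = -49 - 28*150 = -49 - 4200 = -4249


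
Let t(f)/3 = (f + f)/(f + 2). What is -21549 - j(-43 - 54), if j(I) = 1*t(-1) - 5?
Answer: -21538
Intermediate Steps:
t(f) = 6*f/(2 + f) (t(f) = 3*((f + f)/(f + 2)) = 3*((2*f)/(2 + f)) = 3*(2*f/(2 + f)) = 6*f/(2 + f))
j(I) = -11 (j(I) = 1*(6*(-1)/(2 - 1)) - 5 = 1*(6*(-1)/1) - 5 = 1*(6*(-1)*1) - 5 = 1*(-6) - 5 = -6 - 5 = -11)
-21549 - j(-43 - 54) = -21549 - 1*(-11) = -21549 + 11 = -21538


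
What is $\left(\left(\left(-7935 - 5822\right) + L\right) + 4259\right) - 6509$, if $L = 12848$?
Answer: $-3159$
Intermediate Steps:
$\left(\left(\left(-7935 - 5822\right) + L\right) + 4259\right) - 6509 = \left(\left(\left(-7935 - 5822\right) + 12848\right) + 4259\right) - 6509 = \left(\left(-13757 + 12848\right) + 4259\right) - 6509 = \left(-909 + 4259\right) - 6509 = 3350 - 6509 = -3159$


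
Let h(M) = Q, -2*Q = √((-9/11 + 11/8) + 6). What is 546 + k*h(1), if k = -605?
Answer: 546 + 55*√12694/8 ≈ 1320.6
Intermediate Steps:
Q = -√12694/88 (Q = -√((-9/11 + 11/8) + 6)/2 = -√(49/88 + 6)/2 = -√12694/88 ≈ -1.2803)
h(M) = -√12694/88
546 + k*h(1) = 546 - (-55)*√12694/8 = 546 + 55*√12694/8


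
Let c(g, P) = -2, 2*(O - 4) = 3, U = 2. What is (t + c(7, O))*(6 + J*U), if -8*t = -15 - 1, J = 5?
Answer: 0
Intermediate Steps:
O = 11/2 (O = 4 + (½)*3 = 4 + 3/2 = 11/2 ≈ 5.5000)
t = 2 (t = -(-15 - 1)/8 = -⅛*(-16) = 2)
(t + c(7, O))*(6 + J*U) = (2 - 2)*(6 + 5*2) = 0*(6 + 10) = 0*16 = 0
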